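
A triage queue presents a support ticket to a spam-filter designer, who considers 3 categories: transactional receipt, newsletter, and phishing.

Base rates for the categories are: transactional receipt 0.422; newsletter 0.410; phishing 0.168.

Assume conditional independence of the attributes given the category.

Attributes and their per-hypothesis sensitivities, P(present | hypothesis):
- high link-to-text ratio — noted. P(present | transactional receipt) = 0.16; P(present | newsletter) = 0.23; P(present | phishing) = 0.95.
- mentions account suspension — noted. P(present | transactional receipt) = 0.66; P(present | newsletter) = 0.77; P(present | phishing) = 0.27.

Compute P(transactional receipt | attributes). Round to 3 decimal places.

By Bayes' rule with conditional independence, the unnormalized weight for each hypothesis is prior × ∏ likelihoods:
  transactional receipt: 0.422 × 0.16 × 0.66 = 0.044563
  newsletter: 0.410 × 0.23 × 0.77 = 0.072611
  phishing: 0.168 × 0.95 × 0.27 = 0.043092
Marginal likelihood of the evidence = 0.16027.
P(transactional receipt | evidence) = 0.044563 / 0.16027 ≈ 0.278.

0.278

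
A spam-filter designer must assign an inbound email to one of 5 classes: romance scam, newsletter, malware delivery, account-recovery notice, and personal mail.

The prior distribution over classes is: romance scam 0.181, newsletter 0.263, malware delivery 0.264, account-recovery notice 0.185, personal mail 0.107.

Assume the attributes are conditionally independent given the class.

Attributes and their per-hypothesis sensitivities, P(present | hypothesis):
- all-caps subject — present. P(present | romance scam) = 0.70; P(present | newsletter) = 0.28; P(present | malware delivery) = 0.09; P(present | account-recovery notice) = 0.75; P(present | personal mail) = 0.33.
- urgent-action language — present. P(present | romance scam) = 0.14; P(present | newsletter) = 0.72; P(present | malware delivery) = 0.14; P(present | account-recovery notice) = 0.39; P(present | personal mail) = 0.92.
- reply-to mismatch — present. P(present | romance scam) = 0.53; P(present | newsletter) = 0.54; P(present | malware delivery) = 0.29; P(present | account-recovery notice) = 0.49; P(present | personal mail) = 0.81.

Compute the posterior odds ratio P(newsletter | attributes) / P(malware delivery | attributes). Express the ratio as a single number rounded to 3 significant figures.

29.7

The normalizing constant cancels in an odds ratio, so compute prior × likelihood for the two hypotheses only:
  newsletter: 0.263 × 0.28 × 0.72 × 0.54 = 0.028631
  malware delivery: 0.264 × 0.09 × 0.14 × 0.29 = 0.00096466
Odds(newsletter : malware delivery) = 0.028631 / 0.00096466 ≈ 29.7.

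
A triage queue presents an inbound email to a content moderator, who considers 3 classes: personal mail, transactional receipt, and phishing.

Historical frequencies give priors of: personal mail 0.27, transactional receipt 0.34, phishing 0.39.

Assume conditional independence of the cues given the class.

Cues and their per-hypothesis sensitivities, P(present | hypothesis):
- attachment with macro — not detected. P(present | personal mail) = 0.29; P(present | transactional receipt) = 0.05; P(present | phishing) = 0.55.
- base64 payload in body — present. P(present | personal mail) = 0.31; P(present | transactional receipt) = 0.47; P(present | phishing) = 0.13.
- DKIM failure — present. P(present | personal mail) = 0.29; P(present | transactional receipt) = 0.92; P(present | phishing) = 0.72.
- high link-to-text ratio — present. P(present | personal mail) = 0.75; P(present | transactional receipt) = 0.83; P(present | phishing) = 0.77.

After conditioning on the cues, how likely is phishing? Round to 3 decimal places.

By Bayes' rule with conditional independence, the unnormalized weight for each hypothesis is prior × ∏ likelihoods (using 1 − P(present | H) for each absent cue):
  personal mail: 0.27 × (1 − 0.29) × 0.31 × 0.29 × 0.75 = 0.012925
  transactional receipt: 0.34 × (1 − 0.05) × 0.47 × 0.92 × 0.83 = 0.11592
  phishing: 0.39 × (1 − 0.55) × 0.13 × 0.72 × 0.77 = 0.012649
Marginal likelihood of the evidence = 0.1415.
P(phishing | evidence) = 0.012649 / 0.1415 ≈ 0.089.

0.089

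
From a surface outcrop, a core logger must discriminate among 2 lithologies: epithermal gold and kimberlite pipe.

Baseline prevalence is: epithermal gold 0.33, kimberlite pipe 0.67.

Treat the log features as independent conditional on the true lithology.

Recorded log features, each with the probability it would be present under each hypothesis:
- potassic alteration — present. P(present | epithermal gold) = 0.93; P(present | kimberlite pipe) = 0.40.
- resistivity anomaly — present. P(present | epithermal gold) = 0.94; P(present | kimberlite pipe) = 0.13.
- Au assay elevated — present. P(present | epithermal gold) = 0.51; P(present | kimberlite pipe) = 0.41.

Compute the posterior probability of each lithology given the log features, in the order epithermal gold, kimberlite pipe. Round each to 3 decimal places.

Multiply each prior by the joint likelihood of the log feature pattern:
  epithermal gold: 0.33 × 0.93 × 0.94 × 0.51 = 0.14713
  kimberlite pipe: 0.67 × 0.40 × 0.13 × 0.41 = 0.014284
The unnormalized weights sum to 0.16141.
P(epithermal gold | evidence) = 0.14713 / 0.16141 ≈ 0.912
P(kimberlite pipe | evidence) = 0.014284 / 0.16141 ≈ 0.088

0.912, 0.088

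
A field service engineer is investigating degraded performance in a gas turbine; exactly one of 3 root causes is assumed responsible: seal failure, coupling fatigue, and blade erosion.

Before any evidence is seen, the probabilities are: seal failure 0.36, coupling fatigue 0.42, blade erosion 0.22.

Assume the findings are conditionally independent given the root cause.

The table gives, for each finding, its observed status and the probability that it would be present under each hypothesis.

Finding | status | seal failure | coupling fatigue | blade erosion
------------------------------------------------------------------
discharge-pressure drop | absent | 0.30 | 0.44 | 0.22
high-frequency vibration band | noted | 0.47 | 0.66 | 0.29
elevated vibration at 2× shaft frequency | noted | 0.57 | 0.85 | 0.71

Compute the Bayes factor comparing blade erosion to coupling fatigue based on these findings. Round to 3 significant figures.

The Bayes factor is the ratio of the joint likelihoods of the evidence pattern under the two hypotheses (using 1 − P(present | H) for each absent finding).
  blade erosion: (1 − 0.22) × 0.29 × 0.71 = 0.1606
  coupling fatigue: (1 − 0.44) × 0.66 × 0.85 = 0.31416
Bayes factor = 0.1606 / 0.31416 ≈ 0.511

0.511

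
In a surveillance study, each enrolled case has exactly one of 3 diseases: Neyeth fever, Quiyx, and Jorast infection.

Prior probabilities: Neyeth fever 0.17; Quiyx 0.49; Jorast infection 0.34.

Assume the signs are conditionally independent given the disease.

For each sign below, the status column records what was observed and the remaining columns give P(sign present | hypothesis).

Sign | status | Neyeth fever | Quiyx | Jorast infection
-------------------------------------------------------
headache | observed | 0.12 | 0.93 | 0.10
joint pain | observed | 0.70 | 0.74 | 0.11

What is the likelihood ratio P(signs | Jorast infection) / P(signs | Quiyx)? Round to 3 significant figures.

Take the product of per-sign likelihoods under each hypothesis, then divide.
  Jorast infection: 0.10 × 0.11 = 0.011
  Quiyx: 0.93 × 0.74 = 0.6882
Bayes factor = 0.011 / 0.6882 ≈ 0.0160

0.0160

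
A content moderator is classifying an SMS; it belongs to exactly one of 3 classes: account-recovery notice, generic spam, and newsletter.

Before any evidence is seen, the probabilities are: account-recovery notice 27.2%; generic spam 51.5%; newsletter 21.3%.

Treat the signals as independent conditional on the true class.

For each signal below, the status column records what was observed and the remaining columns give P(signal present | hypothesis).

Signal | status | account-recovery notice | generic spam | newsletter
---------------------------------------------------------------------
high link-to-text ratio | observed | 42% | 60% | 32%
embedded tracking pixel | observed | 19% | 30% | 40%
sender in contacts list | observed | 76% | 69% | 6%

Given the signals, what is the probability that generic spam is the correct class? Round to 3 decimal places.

0.779

For each hypothesis, the unnormalized posterior weight is prior × product of the signal likelihoods:
  account-recovery notice: 0.272 × 0.42 × 0.19 × 0.76 = 0.016496
  generic spam: 0.515 × 0.60 × 0.30 × 0.69 = 0.063963
  newsletter: 0.213 × 0.32 × 0.40 × 0.06 = 0.0016358
Normalizing constant Z = 0.016496 + 0.063963 + 0.0016358 = 0.082095.
P(generic spam | evidence) = 0.063963 / 0.082095 ≈ 0.779.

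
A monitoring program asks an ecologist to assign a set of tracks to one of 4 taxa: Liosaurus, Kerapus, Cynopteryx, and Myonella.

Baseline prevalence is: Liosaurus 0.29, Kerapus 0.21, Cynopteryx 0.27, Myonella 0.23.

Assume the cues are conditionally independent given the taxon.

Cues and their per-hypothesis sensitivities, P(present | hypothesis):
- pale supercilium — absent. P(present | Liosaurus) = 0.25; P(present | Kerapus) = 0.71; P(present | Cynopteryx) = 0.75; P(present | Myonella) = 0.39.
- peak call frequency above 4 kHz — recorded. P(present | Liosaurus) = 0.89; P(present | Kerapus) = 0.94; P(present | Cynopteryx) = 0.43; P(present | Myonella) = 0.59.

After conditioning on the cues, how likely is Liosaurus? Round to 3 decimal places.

By Bayes' rule with conditional independence, the unnormalized weight for each hypothesis is prior × ∏ likelihoods (using 1 − P(present | H) for each absent cue):
  Liosaurus: 0.29 × (1 − 0.25) × 0.89 = 0.19357
  Kerapus: 0.21 × (1 − 0.71) × 0.94 = 0.057246
  Cynopteryx: 0.27 × (1 − 0.75) × 0.43 = 0.029025
  Myonella: 0.23 × (1 − 0.39) × 0.59 = 0.082777
Marginal likelihood of the evidence = 0.36262.
P(Liosaurus | evidence) = 0.19357 / 0.36262 ≈ 0.534.

0.534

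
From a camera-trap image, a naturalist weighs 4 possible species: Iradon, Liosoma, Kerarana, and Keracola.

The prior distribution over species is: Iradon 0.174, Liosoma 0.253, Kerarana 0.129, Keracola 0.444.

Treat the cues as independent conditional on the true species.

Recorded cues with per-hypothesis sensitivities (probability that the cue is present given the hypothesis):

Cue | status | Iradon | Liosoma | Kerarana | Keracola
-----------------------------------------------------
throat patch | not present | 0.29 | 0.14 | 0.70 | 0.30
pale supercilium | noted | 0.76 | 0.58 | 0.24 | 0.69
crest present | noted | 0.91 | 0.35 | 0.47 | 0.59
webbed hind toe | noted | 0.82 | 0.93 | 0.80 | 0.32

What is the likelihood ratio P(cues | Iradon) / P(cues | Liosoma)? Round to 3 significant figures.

2.48

The Bayes factor is the ratio of the joint likelihoods of the cue pattern under the two hypotheses (using 1 − P(present | H) for each absent cue).
  Iradon: (1 − 0.29) × 0.76 × 0.91 × 0.82 = 0.40265
  Liosoma: (1 − 0.14) × 0.58 × 0.35 × 0.93 = 0.16236
Bayes factor = 0.40265 / 0.16236 ≈ 2.48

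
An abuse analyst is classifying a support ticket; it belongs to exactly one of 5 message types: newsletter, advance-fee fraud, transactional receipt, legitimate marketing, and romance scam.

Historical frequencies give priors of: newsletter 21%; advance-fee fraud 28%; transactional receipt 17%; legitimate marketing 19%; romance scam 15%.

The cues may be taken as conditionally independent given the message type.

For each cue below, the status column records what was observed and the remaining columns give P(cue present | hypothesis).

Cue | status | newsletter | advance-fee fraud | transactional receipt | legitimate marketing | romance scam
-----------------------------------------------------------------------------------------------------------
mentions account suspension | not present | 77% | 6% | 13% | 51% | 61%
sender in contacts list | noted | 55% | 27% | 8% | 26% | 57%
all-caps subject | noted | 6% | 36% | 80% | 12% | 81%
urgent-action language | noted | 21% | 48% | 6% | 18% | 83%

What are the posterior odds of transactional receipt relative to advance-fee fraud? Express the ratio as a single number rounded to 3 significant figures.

Posterior odds equal prior odds times the likelihood ratio; only the two competing hypotheses matter (using 1 − P(present | H) for each absent cue).
  transactional receipt: 0.17 × (1 − 0.13) × 0.08 × 0.80 × 0.06 = 0.00056794
  advance-fee fraud: 0.28 × (1 − 0.06) × 0.27 × 0.36 × 0.48 = 0.01228
Posterior odds = 0.00056794 / 0.01228 ≈ 0.0462.

0.0462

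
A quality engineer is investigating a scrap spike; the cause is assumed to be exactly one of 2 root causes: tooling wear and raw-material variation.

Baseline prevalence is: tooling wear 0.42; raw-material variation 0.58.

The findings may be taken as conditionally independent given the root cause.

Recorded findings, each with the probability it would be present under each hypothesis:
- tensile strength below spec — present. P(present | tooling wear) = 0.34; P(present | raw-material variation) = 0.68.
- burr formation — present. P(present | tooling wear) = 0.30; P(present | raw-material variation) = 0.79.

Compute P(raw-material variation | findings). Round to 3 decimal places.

Multiply each prior by the joint likelihood of the evidence pattern:
  tooling wear: 0.42 × 0.34 × 0.30 = 0.04284
  raw-material variation: 0.58 × 0.68 × 0.79 = 0.31158
The unnormalized weights sum to 0.35442.
P(raw-material variation | evidence) = 0.31158 / 0.35442 ≈ 0.879.

0.879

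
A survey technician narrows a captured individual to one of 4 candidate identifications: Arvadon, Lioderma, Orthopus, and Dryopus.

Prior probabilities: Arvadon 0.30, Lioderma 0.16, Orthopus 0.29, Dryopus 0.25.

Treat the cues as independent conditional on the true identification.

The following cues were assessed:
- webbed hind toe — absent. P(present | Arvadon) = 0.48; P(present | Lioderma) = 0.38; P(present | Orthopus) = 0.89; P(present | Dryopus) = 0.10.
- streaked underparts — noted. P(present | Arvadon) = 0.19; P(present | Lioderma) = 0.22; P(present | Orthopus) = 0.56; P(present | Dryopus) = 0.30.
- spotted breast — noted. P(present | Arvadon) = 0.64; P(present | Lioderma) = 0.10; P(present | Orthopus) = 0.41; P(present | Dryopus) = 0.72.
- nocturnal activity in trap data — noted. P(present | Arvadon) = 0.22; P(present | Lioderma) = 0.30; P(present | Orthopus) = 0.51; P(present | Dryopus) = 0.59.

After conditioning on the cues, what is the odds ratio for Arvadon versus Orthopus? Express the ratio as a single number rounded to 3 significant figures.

The normalizing constant cancels in an odds ratio, so compute prior × likelihood for the two hypotheses only (using 1 − P(present | H) for each absent cue):
  Arvadon: 0.30 × (1 − 0.48) × 0.19 × 0.64 × 0.22 = 0.0041733
  Orthopus: 0.29 × (1 − 0.89) × 0.56 × 0.41 × 0.51 = 0.0037354
Posterior odds = 0.0041733 / 0.0037354 ≈ 1.12.

1.12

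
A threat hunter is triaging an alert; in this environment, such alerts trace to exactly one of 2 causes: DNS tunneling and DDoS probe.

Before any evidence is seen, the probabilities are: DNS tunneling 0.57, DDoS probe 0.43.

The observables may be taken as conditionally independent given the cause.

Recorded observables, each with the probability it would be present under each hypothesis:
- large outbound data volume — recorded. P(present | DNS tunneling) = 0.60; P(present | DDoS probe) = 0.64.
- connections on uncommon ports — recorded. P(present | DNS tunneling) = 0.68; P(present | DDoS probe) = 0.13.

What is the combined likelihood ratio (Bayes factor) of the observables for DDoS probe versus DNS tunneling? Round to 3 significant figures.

Take the product of per-observable likelihoods under each hypothesis, then divide.
  DDoS probe: 0.64 × 0.13 = 0.0832
  DNS tunneling: 0.60 × 0.68 = 0.408
Bayes factor = 0.0832 / 0.408 ≈ 0.204

0.204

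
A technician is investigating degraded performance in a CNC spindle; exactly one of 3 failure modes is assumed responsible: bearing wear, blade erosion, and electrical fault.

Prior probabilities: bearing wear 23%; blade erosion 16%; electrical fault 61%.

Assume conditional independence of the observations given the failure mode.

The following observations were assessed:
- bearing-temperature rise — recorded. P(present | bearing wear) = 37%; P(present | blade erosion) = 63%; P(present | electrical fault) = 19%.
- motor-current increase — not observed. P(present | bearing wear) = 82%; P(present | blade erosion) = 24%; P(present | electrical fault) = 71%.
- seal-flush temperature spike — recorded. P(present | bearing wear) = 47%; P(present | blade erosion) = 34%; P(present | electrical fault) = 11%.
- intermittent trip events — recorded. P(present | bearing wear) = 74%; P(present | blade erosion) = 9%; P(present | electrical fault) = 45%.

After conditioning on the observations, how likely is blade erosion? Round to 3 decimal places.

0.251

For each hypothesis, the unnormalized posterior weight is prior × product of the observation likelihoods (using 1 − P(present | H) for each absent observation):
  bearing wear: 0.23 × 0.37 × (1 − 0.82) × 0.47 × 0.74 = 0.0053276
  blade erosion: 0.16 × 0.63 × (1 − 0.24) × 0.34 × 0.09 = 0.0023442
  electrical fault: 0.61 × 0.19 × (1 − 0.71) × 0.11 × 0.45 = 0.0016637
Normalizing constant Z = 0.0053276 + 0.0023442 + 0.0016637 = 0.0093355.
P(blade erosion | evidence) = 0.0023442 / 0.0093355 ≈ 0.251.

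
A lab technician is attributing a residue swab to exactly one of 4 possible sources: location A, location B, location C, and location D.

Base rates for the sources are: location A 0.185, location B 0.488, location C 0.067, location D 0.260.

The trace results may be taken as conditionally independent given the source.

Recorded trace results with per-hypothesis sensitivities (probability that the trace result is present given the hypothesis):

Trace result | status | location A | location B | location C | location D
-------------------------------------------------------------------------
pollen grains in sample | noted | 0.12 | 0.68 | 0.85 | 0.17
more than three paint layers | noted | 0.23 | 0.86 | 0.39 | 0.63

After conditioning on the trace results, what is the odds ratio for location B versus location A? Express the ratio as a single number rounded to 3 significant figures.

Unnormalized posterior weight (prior times the trace result likelihoods) for each of the two hypotheses:
  location B: 0.488 × 0.68 × 0.86 = 0.28538
  location A: 0.185 × 0.12 × 0.23 = 0.005106
Posterior odds = 0.28538 / 0.005106 ≈ 55.9.

55.9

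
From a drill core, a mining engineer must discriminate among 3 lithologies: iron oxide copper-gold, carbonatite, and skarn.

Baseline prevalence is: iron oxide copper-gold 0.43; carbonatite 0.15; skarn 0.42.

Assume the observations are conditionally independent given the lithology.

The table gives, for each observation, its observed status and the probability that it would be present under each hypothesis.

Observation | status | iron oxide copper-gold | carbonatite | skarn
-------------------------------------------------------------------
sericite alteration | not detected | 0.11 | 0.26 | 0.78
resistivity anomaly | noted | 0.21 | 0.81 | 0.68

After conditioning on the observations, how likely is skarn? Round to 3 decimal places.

For each hypothesis, the unnormalized posterior weight is prior × product of the observation likelihoods (using 1 − P(present | H) for each absent observation):
  iron oxide copper-gold: 0.43 × (1 − 0.11) × 0.21 = 0.080367
  carbonatite: 0.15 × (1 − 0.26) × 0.81 = 0.08991
  skarn: 0.42 × (1 − 0.78) × 0.68 = 0.062832
Marginal likelihood of the evidence = 0.23311.
P(skarn | evidence) = 0.062832 / 0.23311 ≈ 0.270.

0.270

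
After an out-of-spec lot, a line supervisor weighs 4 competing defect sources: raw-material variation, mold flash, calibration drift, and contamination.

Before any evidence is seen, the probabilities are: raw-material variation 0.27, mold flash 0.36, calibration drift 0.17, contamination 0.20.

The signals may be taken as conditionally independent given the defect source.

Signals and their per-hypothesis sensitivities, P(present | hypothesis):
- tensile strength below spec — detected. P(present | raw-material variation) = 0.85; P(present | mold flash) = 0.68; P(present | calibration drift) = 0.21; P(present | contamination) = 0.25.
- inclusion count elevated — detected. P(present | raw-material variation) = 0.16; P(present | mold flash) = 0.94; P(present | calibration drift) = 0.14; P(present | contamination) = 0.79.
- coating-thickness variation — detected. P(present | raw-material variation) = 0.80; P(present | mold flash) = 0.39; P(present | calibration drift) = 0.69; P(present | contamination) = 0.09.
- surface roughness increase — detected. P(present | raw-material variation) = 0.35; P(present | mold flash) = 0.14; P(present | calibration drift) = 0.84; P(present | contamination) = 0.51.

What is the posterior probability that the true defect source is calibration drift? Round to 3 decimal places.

0.105

By Bayes' rule with conditional independence, the unnormalized weight for each hypothesis is prior × ∏ likelihoods:
  raw-material variation: 0.27 × 0.85 × 0.16 × 0.80 × 0.35 = 0.010282
  mold flash: 0.36 × 0.68 × 0.94 × 0.39 × 0.14 = 0.012564
  calibration drift: 0.17 × 0.21 × 0.14 × 0.69 × 0.84 = 0.0028968
  contamination: 0.20 × 0.25 × 0.79 × 0.09 × 0.51 = 0.0018131
Marginal likelihood of the evidence = 0.027556.
P(calibration drift | evidence) = 0.0028968 / 0.027556 ≈ 0.105.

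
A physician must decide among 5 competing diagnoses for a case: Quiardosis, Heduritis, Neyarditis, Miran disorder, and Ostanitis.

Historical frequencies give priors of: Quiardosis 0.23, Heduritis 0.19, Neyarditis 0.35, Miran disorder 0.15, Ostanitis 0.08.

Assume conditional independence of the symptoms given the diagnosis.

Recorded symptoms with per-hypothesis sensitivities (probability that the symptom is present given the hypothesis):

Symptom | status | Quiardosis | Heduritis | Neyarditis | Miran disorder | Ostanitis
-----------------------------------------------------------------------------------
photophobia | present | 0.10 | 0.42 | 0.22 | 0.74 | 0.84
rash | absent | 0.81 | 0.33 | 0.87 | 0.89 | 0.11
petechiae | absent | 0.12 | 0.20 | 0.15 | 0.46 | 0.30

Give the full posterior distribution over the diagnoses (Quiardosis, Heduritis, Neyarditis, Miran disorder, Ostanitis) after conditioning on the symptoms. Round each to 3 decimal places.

For each hypothesis, the unnormalized posterior weight is prior × product of the symptom likelihoods (using 1 − P(present | H) for each absent symptom):
  Quiardosis: 0.23 × 0.10 × (1 − 0.81) × (1 − 0.12) = 0.0038456
  Heduritis: 0.19 × 0.42 × (1 − 0.33) × (1 − 0.20) = 0.042773
  Neyarditis: 0.35 × 0.22 × (1 − 0.87) × (1 − 0.15) = 0.0085085
  Miran disorder: 0.15 × 0.74 × (1 − 0.89) × (1 − 0.46) = 0.0065934
  Ostanitis: 0.08 × 0.84 × (1 − 0.11) × (1 − 0.30) = 0.041866
Normalizing constant Z = 0.0038456 + 0.042773 + 0.0085085 + 0.0065934 + 0.041866 = 0.10359.
P(Quiardosis | evidence) = 0.0038456 / 0.10359 ≈ 0.037
P(Heduritis | evidence) = 0.042773 / 0.10359 ≈ 0.413
P(Neyarditis | evidence) = 0.0085085 / 0.10359 ≈ 0.082
P(Miran disorder | evidence) = 0.0065934 / 0.10359 ≈ 0.064
P(Ostanitis | evidence) = 0.041866 / 0.10359 ≈ 0.404

0.037, 0.413, 0.082, 0.064, 0.404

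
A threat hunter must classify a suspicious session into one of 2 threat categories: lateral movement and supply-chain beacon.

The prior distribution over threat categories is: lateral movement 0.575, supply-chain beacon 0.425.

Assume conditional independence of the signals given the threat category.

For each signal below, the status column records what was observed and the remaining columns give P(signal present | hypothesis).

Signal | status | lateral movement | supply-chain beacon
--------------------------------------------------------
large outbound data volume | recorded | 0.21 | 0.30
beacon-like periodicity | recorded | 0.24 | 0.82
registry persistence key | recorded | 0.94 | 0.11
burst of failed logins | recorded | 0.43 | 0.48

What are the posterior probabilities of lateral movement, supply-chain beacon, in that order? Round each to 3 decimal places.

0.680, 0.320

By Bayes' rule with conditional independence, the unnormalized weight for each hypothesis is prior × ∏ likelihoods:
  lateral movement: 0.575 × 0.21 × 0.24 × 0.94 × 0.43 = 0.011714
  supply-chain beacon: 0.425 × 0.30 × 0.82 × 0.11 × 0.48 = 0.0055202
The unnormalized weights sum to 0.017234.
P(lateral movement | evidence) = 0.011714 / 0.017234 ≈ 0.680
P(supply-chain beacon | evidence) = 0.0055202 / 0.017234 ≈ 0.320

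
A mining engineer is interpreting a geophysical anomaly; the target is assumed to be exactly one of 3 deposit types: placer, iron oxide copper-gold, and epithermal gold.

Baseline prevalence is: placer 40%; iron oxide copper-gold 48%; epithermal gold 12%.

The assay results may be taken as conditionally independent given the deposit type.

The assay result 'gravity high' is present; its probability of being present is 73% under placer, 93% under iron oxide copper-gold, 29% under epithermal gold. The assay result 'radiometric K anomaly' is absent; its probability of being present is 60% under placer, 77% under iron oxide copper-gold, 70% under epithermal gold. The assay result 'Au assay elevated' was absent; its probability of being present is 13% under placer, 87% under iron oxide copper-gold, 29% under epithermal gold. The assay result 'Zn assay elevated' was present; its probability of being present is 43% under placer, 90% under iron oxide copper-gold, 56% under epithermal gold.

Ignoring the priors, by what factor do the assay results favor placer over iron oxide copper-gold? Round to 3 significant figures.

Take the product of per-assay result likelihoods under each hypothesis (using 1 − P(present | H) for each absent assay result), then divide.
  placer: 0.73 × (1 − 0.60) × (1 − 0.13) × 0.43 = 0.10924
  iron oxide copper-gold: 0.93 × (1 − 0.77) × (1 − 0.87) × 0.90 = 0.025026
Bayes factor = 0.10924 / 0.025026 ≈ 4.36

4.36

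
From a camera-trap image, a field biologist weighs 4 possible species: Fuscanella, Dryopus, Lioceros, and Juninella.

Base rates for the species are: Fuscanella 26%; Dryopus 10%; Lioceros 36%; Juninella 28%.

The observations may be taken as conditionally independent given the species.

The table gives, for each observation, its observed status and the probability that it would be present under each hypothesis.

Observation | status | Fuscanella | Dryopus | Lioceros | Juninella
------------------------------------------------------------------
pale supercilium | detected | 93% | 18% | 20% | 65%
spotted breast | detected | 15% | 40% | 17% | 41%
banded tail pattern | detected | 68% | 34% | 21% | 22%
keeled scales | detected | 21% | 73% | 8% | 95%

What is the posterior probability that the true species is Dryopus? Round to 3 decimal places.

0.078

Multiply each prior by the joint likelihood of the evidence pattern:
  Fuscanella: 0.26 × 0.93 × 0.15 × 0.68 × 0.21 = 0.0051794
  Dryopus: 0.10 × 0.18 × 0.40 × 0.34 × 0.73 = 0.001787
  Lioceros: 0.36 × 0.20 × 0.17 × 0.21 × 0.08 = 0.00020563
  Juninella: 0.28 × 0.65 × 0.41 × 0.22 × 0.95 = 0.015596
Normalizing constant Z = 0.0051794 + 0.001787 + 0.00020563 + 0.015596 = 0.022768.
P(Dryopus | evidence) = 0.001787 / 0.022768 ≈ 0.078.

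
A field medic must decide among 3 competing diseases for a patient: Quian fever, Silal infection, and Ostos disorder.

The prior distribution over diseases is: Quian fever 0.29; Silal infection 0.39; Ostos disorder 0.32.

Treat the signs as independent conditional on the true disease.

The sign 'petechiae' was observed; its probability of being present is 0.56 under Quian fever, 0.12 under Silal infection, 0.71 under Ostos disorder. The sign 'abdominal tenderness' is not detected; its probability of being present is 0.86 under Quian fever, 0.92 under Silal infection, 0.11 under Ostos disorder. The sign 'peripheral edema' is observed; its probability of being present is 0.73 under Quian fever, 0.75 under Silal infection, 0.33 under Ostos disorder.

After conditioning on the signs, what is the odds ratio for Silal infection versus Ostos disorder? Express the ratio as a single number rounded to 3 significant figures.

The normalizing constant cancels in an odds ratio, so compute prior × likelihood for the two hypotheses only (using 1 − P(present | H) for each absent sign):
  Silal infection: 0.39 × 0.12 × (1 − 0.92) × 0.75 = 0.002808
  Ostos disorder: 0.32 × 0.71 × (1 − 0.11) × 0.33 = 0.066729
Posterior odds = 0.002808 / 0.066729 ≈ 0.0421.

0.0421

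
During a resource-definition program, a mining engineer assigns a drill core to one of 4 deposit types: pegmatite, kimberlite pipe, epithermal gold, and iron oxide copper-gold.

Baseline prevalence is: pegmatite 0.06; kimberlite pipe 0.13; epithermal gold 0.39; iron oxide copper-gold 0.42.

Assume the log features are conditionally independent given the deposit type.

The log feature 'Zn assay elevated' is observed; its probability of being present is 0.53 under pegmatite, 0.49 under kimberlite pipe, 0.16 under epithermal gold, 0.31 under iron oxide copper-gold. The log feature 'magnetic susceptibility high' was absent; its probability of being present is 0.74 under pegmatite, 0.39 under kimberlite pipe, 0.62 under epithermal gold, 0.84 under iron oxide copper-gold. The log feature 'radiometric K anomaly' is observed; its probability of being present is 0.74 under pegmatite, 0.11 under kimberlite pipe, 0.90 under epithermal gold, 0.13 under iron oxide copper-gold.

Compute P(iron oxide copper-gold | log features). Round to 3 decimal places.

Multiply each prior by the joint likelihood of the log feature pattern (using 1 − P(present | H) for each absent log feature):
  pegmatite: 0.06 × 0.53 × (1 − 0.74) × 0.74 = 0.0061183
  kimberlite pipe: 0.13 × 0.49 × (1 − 0.39) × 0.11 = 0.0042743
  epithermal gold: 0.39 × 0.16 × (1 − 0.62) × 0.90 = 0.021341
  iron oxide copper-gold: 0.42 × 0.31 × (1 − 0.84) × 0.13 = 0.0027082
The unnormalized weights sum to 0.034442.
P(iron oxide copper-gold | evidence) = 0.0027082 / 0.034442 ≈ 0.079.

0.079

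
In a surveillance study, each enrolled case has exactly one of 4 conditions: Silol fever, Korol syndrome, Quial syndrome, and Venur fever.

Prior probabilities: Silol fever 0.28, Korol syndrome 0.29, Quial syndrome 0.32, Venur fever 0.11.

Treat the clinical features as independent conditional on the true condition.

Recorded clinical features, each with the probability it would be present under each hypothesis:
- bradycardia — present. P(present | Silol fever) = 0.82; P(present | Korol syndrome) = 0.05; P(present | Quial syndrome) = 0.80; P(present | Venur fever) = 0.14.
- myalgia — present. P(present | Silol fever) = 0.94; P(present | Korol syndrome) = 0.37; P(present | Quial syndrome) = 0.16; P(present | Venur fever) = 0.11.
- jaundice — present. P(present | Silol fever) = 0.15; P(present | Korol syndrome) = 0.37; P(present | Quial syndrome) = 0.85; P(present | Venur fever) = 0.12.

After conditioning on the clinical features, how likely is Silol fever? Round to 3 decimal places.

0.467

By Bayes' rule with conditional independence, the unnormalized weight for each hypothesis is prior × ∏ likelihoods:
  Silol fever: 0.28 × 0.82 × 0.94 × 0.15 = 0.032374
  Korol syndrome: 0.29 × 0.05 × 0.37 × 0.37 = 0.001985
  Quial syndrome: 0.32 × 0.80 × 0.16 × 0.85 = 0.034816
  Venur fever: 0.11 × 0.14 × 0.11 × 0.12 = 0.00020328
Normalizing constant Z = 0.032374 + 0.001985 + 0.034816 + 0.00020328 = 0.069378.
P(Silol fever | evidence) = 0.032374 / 0.069378 ≈ 0.467.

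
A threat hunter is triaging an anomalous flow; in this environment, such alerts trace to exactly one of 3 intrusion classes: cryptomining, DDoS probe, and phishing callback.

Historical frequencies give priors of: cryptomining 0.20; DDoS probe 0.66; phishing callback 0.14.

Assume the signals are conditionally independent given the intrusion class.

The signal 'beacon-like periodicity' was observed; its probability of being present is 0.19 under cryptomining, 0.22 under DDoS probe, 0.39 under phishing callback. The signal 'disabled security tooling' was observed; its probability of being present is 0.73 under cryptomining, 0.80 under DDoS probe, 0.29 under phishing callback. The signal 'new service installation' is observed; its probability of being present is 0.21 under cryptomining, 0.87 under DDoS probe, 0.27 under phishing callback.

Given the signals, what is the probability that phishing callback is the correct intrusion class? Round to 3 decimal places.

0.038

By Bayes' rule with conditional independence, the unnormalized weight for each hypothesis is prior × ∏ likelihoods:
  cryptomining: 0.20 × 0.19 × 0.73 × 0.21 = 0.0058254
  DDoS probe: 0.66 × 0.22 × 0.80 × 0.87 = 0.10106
  phishing callback: 0.14 × 0.39 × 0.29 × 0.27 = 0.0042752
Marginal likelihood of the evidence = 0.11116.
P(phishing callback | evidence) = 0.0042752 / 0.11116 ≈ 0.038.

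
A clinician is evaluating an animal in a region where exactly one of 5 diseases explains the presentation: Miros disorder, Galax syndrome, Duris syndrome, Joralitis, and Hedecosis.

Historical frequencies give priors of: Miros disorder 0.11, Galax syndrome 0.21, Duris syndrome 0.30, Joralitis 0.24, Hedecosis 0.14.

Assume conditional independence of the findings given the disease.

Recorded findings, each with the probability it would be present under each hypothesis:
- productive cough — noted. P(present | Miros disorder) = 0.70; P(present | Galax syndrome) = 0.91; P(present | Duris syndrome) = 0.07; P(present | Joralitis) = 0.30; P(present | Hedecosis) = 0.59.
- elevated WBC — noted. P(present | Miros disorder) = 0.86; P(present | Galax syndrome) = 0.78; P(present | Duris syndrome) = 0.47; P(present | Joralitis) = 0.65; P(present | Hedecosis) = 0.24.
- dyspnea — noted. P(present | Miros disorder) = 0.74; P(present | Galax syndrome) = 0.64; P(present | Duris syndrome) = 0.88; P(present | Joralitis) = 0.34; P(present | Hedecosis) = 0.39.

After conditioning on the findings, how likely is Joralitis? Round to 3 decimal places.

For each hypothesis, the unnormalized posterior weight is prior × product of the finding likelihoods:
  Miros disorder: 0.11 × 0.70 × 0.86 × 0.74 = 0.049003
  Galax syndrome: 0.21 × 0.91 × 0.78 × 0.64 = 0.095397
  Duris syndrome: 0.30 × 0.07 × 0.47 × 0.88 = 0.0086856
  Joralitis: 0.24 × 0.30 × 0.65 × 0.34 = 0.015912
  Hedecosis: 0.14 × 0.59 × 0.24 × 0.39 = 0.0077314
Normalizing constant Z = 0.049003 + 0.095397 + 0.0086856 + 0.015912 + 0.0077314 = 0.17673.
P(Joralitis | evidence) = 0.015912 / 0.17673 ≈ 0.090.

0.090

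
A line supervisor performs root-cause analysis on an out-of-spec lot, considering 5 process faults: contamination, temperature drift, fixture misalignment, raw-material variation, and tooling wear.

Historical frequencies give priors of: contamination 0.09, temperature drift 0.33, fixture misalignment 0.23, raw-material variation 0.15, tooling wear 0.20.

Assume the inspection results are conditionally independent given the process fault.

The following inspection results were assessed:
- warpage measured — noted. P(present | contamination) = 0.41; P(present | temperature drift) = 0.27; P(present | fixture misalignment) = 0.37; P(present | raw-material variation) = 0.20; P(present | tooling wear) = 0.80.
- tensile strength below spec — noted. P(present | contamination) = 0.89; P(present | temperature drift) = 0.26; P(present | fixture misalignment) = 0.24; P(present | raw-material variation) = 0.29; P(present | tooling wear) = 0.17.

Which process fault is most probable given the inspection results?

For each hypothesis, the unnormalized posterior weight is prior × product of the inspection result likelihoods:
  contamination: 0.09 × 0.41 × 0.89 = 0.032841
  temperature drift: 0.33 × 0.27 × 0.26 = 0.023166
  fixture misalignment: 0.23 × 0.37 × 0.24 = 0.020424
  raw-material variation: 0.15 × 0.20 × 0.29 = 0.0087
  tooling wear: 0.20 × 0.80 × 0.17 = 0.0272
Marginal likelihood of the evidence = 0.11233.
P(contamination | evidence) ≈ 0.032841 / 0.11233 ≈ 0.292
P(temperature drift | evidence) ≈ 0.023166 / 0.11233 ≈ 0.206
P(fixture misalignment | evidence) ≈ 0.020424 / 0.11233 ≈ 0.182
P(raw-material variation | evidence) ≈ 0.0087 / 0.11233 ≈ 0.077
P(tooling wear | evidence) ≈ 0.0272 / 0.11233 ≈ 0.242
The largest is 0.292, so contamination is most probable.

contamination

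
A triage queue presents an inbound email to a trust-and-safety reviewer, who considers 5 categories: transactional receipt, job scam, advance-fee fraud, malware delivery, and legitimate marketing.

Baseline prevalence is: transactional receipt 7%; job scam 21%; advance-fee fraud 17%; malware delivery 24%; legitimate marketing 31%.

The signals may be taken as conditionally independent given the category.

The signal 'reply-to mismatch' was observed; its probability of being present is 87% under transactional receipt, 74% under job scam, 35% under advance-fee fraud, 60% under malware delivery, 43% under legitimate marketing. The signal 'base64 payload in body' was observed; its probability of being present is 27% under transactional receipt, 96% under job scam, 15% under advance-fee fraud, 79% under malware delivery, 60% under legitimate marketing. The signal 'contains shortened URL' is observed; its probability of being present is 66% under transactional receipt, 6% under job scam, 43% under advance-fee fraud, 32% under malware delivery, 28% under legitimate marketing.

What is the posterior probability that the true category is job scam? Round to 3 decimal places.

By Bayes' rule with conditional independence, the unnormalized weight for each hypothesis is prior × ∏ likelihoods:
  transactional receipt: 0.07 × 0.87 × 0.27 × 0.66 = 0.010852
  job scam: 0.21 × 0.74 × 0.96 × 0.06 = 0.008951
  advance-fee fraud: 0.17 × 0.35 × 0.15 × 0.43 = 0.0038377
  malware delivery: 0.24 × 0.60 × 0.79 × 0.32 = 0.036403
  legitimate marketing: 0.31 × 0.43 × 0.60 × 0.28 = 0.022394
Normalizing constant Z = 0.010852 + 0.008951 + 0.0038377 + 0.036403 + 0.022394 = 0.082439.
P(job scam | evidence) = 0.008951 / 0.082439 ≈ 0.109.

0.109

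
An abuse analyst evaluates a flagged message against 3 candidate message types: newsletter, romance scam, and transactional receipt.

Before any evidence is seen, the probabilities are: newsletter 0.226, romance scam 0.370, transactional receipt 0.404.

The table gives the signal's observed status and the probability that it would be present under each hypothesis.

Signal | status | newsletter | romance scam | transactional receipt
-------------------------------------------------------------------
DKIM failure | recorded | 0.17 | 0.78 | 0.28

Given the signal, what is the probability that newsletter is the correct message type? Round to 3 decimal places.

0.087

For each hypothesis, the unnormalized posterior weight is prior × likelihood:
  newsletter: 0.226 × 0.17 = 0.03842
  romance scam: 0.370 × 0.78 = 0.2886
  transactional receipt: 0.404 × 0.28 = 0.11312
Marginal likelihood of the evidence = 0.44014.
P(newsletter | evidence) = 0.03842 / 0.44014 ≈ 0.087.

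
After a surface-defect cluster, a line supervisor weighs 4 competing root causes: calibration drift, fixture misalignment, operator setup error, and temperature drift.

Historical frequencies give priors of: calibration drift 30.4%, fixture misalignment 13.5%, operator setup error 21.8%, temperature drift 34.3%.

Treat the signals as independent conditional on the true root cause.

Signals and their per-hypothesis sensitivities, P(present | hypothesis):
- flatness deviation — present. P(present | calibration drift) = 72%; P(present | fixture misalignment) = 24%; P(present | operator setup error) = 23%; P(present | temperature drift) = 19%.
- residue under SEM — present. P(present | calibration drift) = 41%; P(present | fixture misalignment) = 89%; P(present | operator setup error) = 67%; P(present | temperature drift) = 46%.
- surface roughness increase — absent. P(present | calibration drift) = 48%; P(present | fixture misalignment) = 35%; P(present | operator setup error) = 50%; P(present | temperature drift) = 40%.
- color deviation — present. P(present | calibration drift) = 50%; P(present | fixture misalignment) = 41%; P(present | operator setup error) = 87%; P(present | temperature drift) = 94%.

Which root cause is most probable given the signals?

calibration drift

By Bayes' rule with conditional independence, the unnormalized weight for each hypothesis is prior × ∏ likelihoods (using 1 − P(present | H) for each absent signal):
  calibration drift: 0.304 × 0.72 × 0.41 × (1 − 0.48) × 0.50 = 0.023333
  fixture misalignment: 0.135 × 0.24 × 0.89 × (1 − 0.35) × 0.41 = 0.0076848
  operator setup error: 0.218 × 0.23 × 0.67 × (1 − 0.50) × 0.87 = 0.014613
  temperature drift: 0.343 × 0.19 × 0.46 × (1 − 0.40) × 0.94 = 0.016908
Normalizing constant Z = 0.023333 + 0.0076848 + 0.014613 + 0.016908 = 0.062538.
P(calibration drift | evidence) ≈ 0.023333 / 0.062538 ≈ 0.373
P(fixture misalignment | evidence) ≈ 0.0076848 / 0.062538 ≈ 0.123
P(operator setup error | evidence) ≈ 0.014613 / 0.062538 ≈ 0.234
P(temperature drift | evidence) ≈ 0.016908 / 0.062538 ≈ 0.270
The largest is 0.373, so calibration drift is most probable.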